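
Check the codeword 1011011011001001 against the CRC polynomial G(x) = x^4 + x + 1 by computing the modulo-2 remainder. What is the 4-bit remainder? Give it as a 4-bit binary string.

0000

Modulo-2 division of 1011011011001001 by 10011:
  pos 0: 10110 XOR 10011 = 00101
  pos 2: 10111 XOR 10011 = 00100
  pos 4: 10001 XOR 10011 = 00010
  pos 7: 10100 XOR 10011 = 00111
  pos 9: 11110 XOR 10011 = 01101
  pos 10: 11010 XOR 10011 = 01001
  pos 11: 10011 XOR 10011 = 00000
Remainder = 0000 (zero — the frame passes the CRC check).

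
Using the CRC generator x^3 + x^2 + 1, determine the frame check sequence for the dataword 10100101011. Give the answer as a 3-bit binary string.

111

Append 3 zeros: 10100101011000. Divide by 1101 (XOR where the leading bit is 1):
  pos 0: 1010 XOR 1101 = 0111
  pos 1: 1110 XOR 1101 = 0011
  pos 3: 1110 XOR 1101 = 0011
  pos 5: 1110 XOR 1101 = 0011
  pos 7: 1111 XOR 1101 = 0010
  pos 9: 1000 XOR 1101 = 0101
  pos 10: 1010 XOR 1101 = 0111
Remainder (last 3 bits) = 111. This is the CRC / FCS.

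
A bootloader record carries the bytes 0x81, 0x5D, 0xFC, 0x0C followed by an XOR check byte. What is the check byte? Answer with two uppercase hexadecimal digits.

2C

XOR the bytes together:
  start with 0x81
  0x81 ⊕ 0x5D = 0xDC
  0xDC ⊕ 0xFC = 0x20
  0x20 ⊕ 0x0C = 0x2C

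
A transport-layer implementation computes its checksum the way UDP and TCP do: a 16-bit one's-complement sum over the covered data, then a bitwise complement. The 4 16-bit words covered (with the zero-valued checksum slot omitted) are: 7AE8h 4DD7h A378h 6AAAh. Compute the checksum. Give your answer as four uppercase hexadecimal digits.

One's-complement addition (fold any carry out of bit 15 back into bit 0):
  0x7AE8 + 0x4DD7 = 0x0C8BF
  0xC8BF + 0xA378 = 0x16C37 → wrap carry → 0x6C38
  0x6C38 + 0x6AAA = 0x0D6E2
One's-complement sum = 0xD6E2.
Checksum = ~0xD6E2 & 0xFFFF = 0x291D.

291D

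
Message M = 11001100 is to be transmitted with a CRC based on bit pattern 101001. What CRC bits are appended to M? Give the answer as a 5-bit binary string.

00110

Append 5 zeros: 1100110000000. Divide by 101001 (XOR where the leading bit is 1):
  pos 0: 110011 XOR 101001 = 011010
  pos 1: 110100 XOR 101001 = 011101
  pos 2: 111010 XOR 101001 = 010011
  pos 3: 100110 XOR 101001 = 001111
  pos 5: 111100 XOR 101001 = 010101
  pos 6: 101010 XOR 101001 = 000011
Remainder (last 5 bits) = 00110. This is the CRC / FCS.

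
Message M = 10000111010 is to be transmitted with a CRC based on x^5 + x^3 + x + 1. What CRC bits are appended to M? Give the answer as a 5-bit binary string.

Append 5 zeros: 1000011101000000. Divide by 101011 (XOR where the leading bit is 1):
  pos 0: 100001 XOR 101011 = 001010
  pos 2: 101011 XOR 101011 = 000000
  pos 9: 100000 XOR 101011 = 001011
Remainder (last 5 bits) = 10110. This is the CRC / FCS.

10110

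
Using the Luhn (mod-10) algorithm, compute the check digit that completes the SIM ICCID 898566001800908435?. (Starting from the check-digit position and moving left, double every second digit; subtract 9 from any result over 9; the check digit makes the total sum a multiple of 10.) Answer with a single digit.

8

Partial digits right→left: 5 3 4 8 0 9 0 0 8 1 0 0 6 6 5 8 9 8
Double every second digit counting from the check-digit position (so the 1st, 3rd, 5th, ... of the partial from the right).
  doubled (with −9 where >9): 1 8 0 0 7 0 3 1 9 → sum 29
  kept as-is: 3 8 9 0 1 0 6 8 8 → sum 43
Total = 29 + 43 = 72.
Check digit = (10 − (72 mod 10)) mod 10 = 8.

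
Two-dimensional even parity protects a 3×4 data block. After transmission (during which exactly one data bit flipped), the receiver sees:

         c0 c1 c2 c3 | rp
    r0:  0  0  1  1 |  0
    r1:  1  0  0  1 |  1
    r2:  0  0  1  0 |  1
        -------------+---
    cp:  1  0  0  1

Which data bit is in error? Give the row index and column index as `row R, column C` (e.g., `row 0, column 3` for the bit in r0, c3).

Recompute each row's even parity and compare to rp:
  r0: data parity 0, sent rp 0 → ok
  r1: data parity 0, sent rp 1 → mismatch
  r2: data parity 1, sent rp 1 → ok
Recompute each column's even parity and compare to cp:
  c0: data parity 1, sent cp 1 → ok
  c1: data parity 0, sent cp 0 → ok
  c2: data parity 0, sent cp 0 → ok
  c3: data parity 0, sent cp 1 → mismatch
Exactly one row (r1) and one column (c3) fail → the flipped bit is at their intersection.

row 1, column 3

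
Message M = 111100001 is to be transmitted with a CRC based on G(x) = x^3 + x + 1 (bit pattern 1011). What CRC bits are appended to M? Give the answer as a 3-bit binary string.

Append 3 zeros: 111100001000. Divide by 1011 (XOR where the leading bit is 1):
  pos 0: 1111 XOR 1011 = 0100
  pos 1: 1000 XOR 1011 = 0011
  pos 3: 1100 XOR 1011 = 0111
  pos 4: 1110 XOR 1011 = 0101
  pos 5: 1011 XOR 1011 = 0000
Remainder (last 3 bits) = 000. This is the CRC / FCS.

000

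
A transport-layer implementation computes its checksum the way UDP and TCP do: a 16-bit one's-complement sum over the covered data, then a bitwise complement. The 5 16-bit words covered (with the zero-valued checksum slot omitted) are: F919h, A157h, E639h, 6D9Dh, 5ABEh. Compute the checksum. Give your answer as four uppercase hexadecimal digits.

One's-complement addition (fold any carry out of bit 15 back into bit 0):
  0xF919 + 0xA157 = 0x19A70 → wrap carry → 0x9A71
  0x9A71 + 0xE639 = 0x180AA → wrap carry → 0x80AB
  0x80AB + 0x6D9D = 0x0EE48
  0xEE48 + 0x5ABE = 0x14906 → wrap carry → 0x4907
One's-complement sum = 0x4907.
Checksum = ~0x4907 & 0xFFFF = 0xB6F8.

B6F8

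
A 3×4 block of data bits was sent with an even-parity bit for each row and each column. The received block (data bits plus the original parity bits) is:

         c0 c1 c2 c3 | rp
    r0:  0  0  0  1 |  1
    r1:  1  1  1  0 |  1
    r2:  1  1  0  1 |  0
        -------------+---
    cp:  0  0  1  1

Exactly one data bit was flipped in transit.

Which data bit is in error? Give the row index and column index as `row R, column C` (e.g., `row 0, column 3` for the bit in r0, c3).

Recompute each row's even parity and compare to rp:
  r0: data parity 1, sent rp 1 → ok
  r1: data parity 1, sent rp 1 → ok
  r2: data parity 1, sent rp 0 → mismatch
Recompute each column's even parity and compare to cp:
  c0: data parity 0, sent cp 0 → ok
  c1: data parity 0, sent cp 0 → ok
  c2: data parity 1, sent cp 1 → ok
  c3: data parity 0, sent cp 1 → mismatch
Exactly one row (r2) and one column (c3) fail → the flipped bit is at their intersection.

row 2, column 3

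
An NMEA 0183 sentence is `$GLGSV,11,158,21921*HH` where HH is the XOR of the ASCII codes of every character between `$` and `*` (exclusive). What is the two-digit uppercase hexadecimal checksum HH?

60

XOR the ASCII codes of the payload characters:
  'G' = 0x47 → acc = 0x47
  'L' = 0x4C → acc = 0x0B
  'G' = 0x47 → acc = 0x4C
  'S' = 0x53 → acc = 0x1F
  'V' = 0x56 → acc = 0x49
  ',' = 0x2C → acc = 0x65
  '1' = 0x31 → acc = 0x54
  '1' = 0x31 → acc = 0x65
  ',' = 0x2C → acc = 0x49
  '1' = 0x31 → acc = 0x78
  '5' = 0x35 → acc = 0x4D
  '8' = 0x38 → acc = 0x75
  ',' = 0x2C → acc = 0x59
  '2' = 0x32 → acc = 0x6B
  '1' = 0x31 → acc = 0x5A
  '9' = 0x39 → acc = 0x63
  '2' = 0x32 → acc = 0x51
  '1' = 0x31 → acc = 0x60
Checksum = 0x60.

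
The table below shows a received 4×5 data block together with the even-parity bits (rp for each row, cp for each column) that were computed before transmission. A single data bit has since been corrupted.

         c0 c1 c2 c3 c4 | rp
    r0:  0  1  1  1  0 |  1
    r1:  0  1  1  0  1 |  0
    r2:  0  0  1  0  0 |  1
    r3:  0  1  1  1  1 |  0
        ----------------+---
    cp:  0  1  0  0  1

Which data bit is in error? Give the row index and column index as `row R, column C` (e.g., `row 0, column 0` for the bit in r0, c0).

row 1, column 4

Recompute each row's even parity and compare to rp:
  r0: data parity 1, sent rp 1 → ok
  r1: data parity 1, sent rp 0 → mismatch
  r2: data parity 1, sent rp 1 → ok
  r3: data parity 0, sent rp 0 → ok
Recompute each column's even parity and compare to cp:
  c0: data parity 0, sent cp 0 → ok
  c1: data parity 1, sent cp 1 → ok
  c2: data parity 0, sent cp 0 → ok
  c3: data parity 0, sent cp 0 → ok
  c4: data parity 0, sent cp 1 → mismatch
Exactly one row (r1) and one column (c4) fail → the flipped bit is at their intersection.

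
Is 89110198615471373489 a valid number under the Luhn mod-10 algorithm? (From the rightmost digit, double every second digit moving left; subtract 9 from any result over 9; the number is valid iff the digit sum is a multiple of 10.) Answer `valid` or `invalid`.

invalid

From the right, keep odd positions and double even positions (subtract 9 from any doubled value over 9):
  doubled (positions 2,4,...): 7 6 6 5 1 3 9 0 2 7 → sum 46
  kept (positions 1,3,...): 9 4 7 1 4 1 8 1 1 9 → sum 45
Total = 91.
91 mod 10 = 1, so the number is invalid.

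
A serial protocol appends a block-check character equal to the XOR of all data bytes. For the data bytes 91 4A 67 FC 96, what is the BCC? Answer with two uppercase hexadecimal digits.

XOR the bytes together:
  start with 0x91
  0x91 ⊕ 0x4A = 0xDB
  0xDB ⊕ 0x67 = 0xBC
  0xBC ⊕ 0xFC = 0x40
  0x40 ⊕ 0x96 = 0xD6

D6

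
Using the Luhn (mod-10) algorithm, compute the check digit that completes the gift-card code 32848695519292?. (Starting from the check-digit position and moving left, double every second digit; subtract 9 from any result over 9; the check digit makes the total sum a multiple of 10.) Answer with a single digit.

3

Partial digits right→left: 2 9 2 9 1 5 5 9 6 8 4 8 2 3
Double every second digit counting from the check-digit position (so the 1st, 3rd, 5th, ... of the partial from the right).
  doubled (with −9 where >9): 4 4 2 1 3 8 4 → sum 26
  kept as-is: 9 9 5 9 8 8 3 → sum 51
Total = 26 + 51 = 77.
Check digit = (10 − (77 mod 10)) mod 10 = 3.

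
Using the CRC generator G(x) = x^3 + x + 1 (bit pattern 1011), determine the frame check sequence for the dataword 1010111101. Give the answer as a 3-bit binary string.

110

Append 3 zeros: 1010111101000. Divide by 1011 (XOR where the leading bit is 1):
  pos 0: 1010 XOR 1011 = 0001
  pos 3: 1111 XOR 1011 = 0100
  pos 4: 1001 XOR 1011 = 0010
  pos 6: 1001 XOR 1011 = 0010
  pos 8: 1000 XOR 1011 = 0011
Remainder (last 3 bits) = 110. This is the CRC / FCS.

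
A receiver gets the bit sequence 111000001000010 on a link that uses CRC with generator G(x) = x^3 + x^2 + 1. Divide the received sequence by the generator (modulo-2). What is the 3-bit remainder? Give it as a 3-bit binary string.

Modulo-2 division of 111000001000010 by 1101:
  pos 0: 1110 XOR 1101 = 0011
  pos 2: 1100 XOR 1101 = 0001
  pos 5: 1001 XOR 1101 = 0100
  pos 6: 1000 XOR 1101 = 0101
  pos 7: 1010 XOR 1101 = 0111
  pos 8: 1110 XOR 1101 = 0011
  pos 10: 1101 XOR 1101 = 0000
Remainder = 000 (zero — the frame passes the CRC check).

000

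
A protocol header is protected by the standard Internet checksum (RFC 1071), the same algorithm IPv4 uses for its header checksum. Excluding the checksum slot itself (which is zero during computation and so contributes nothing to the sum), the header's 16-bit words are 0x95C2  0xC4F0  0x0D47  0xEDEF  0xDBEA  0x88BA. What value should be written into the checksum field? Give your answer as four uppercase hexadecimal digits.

4570

One's-complement addition (fold any carry out of bit 15 back into bit 0):
  0x95C2 + 0xC4F0 = 0x15AB2 → wrap carry → 0x5AB3
  0x5AB3 + 0x0D47 = 0x067FA
  0x67FA + 0xEDEF = 0x155E9 → wrap carry → 0x55EA
  0x55EA + 0xDBEA = 0x131D4 → wrap carry → 0x31D5
  0x31D5 + 0x88BA = 0x0BA8F
One's-complement sum = 0xBA8F.
Checksum = ~0xBA8F & 0xFFFF = 0x4570.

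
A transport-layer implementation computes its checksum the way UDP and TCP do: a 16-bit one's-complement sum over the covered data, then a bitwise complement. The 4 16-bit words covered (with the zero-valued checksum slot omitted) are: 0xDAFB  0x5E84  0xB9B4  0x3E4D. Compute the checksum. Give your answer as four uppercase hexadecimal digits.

CE7D

One's-complement addition (fold any carry out of bit 15 back into bit 0):
  0xDAFB + 0x5E84 = 0x1397F → wrap carry → 0x3980
  0x3980 + 0xB9B4 = 0x0F334
  0xF334 + 0x3E4D = 0x13181 → wrap carry → 0x3182
One's-complement sum = 0x3182.
Checksum = ~0x3182 & 0xFFFF = 0xCE7D.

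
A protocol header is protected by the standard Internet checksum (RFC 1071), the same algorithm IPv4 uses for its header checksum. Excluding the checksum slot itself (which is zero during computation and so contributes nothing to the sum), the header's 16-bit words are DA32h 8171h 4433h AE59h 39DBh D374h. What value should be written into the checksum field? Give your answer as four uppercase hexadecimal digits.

One's-complement addition (fold any carry out of bit 15 back into bit 0):
  0xDA32 + 0x8171 = 0x15BA3 → wrap carry → 0x5BA4
  0x5BA4 + 0x4433 = 0x09FD7
  0x9FD7 + 0xAE59 = 0x14E30 → wrap carry → 0x4E31
  0x4E31 + 0x39DB = 0x0880C
  0x880C + 0xD374 = 0x15B80 → wrap carry → 0x5B81
One's-complement sum = 0x5B81.
Checksum = ~0x5B81 & 0xFFFF = 0xA47E.

A47E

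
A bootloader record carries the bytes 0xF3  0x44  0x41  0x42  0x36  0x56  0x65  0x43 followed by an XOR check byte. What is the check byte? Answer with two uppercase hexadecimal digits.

XOR the bytes together:
  start with 0xF3
  0xF3 ⊕ 0x44 = 0xB7
  0xB7 ⊕ 0x41 = 0xF6
  0xF6 ⊕ 0x42 = 0xB4
  0xB4 ⊕ 0x36 = 0x82
  0x82 ⊕ 0x56 = 0xD4
  0xD4 ⊕ 0x65 = 0xB1
  0xB1 ⊕ 0x43 = 0xF2

F2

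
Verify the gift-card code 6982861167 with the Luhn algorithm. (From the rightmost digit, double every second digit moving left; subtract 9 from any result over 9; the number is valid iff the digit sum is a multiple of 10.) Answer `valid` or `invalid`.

From the right, keep odd positions and double even positions (subtract 9 from any doubled value over 9):
  doubled (positions 2,4,...): 3 2 7 7 3 → sum 22
  kept (positions 1,3,...): 7 1 6 2 9 → sum 25
Total = 47.
47 mod 10 = 7, so the number is invalid.

invalid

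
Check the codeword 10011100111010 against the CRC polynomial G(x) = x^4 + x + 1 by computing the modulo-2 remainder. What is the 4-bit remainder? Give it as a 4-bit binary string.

Modulo-2 division of 10011100111010 by 10011:
  pos 0: 10011 XOR 10011 = 00000
  pos 5: 10011 XOR 10011 = 00000
Remainder = 1010 (nonzero — an error is detected).

1010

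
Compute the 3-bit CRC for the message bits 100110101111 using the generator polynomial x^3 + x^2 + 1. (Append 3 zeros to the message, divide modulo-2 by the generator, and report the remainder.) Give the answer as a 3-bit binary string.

Append 3 zeros: 100110101111000. Divide by 1101 (XOR where the leading bit is 1):
  pos 0: 1001 XOR 1101 = 0100
  pos 1: 1001 XOR 1101 = 0100
  pos 2: 1000 XOR 1101 = 0101
  pos 3: 1011 XOR 1101 = 0110
  pos 4: 1100 XOR 1101 = 0001
  pos 7: 1111 XOR 1101 = 0010
  pos 9: 1010 XOR 1101 = 0111
  pos 10: 1110 XOR 1101 = 0011
Remainder (last 3 bits) = 110. This is the CRC / FCS.

110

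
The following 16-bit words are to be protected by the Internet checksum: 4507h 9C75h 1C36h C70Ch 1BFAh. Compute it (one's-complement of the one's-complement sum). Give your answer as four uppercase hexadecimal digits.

1F46

One's-complement addition (fold any carry out of bit 15 back into bit 0):
  0x4507 + 0x9C75 = 0x0E17C
  0xE17C + 0x1C36 = 0x0FDB2
  0xFDB2 + 0xC70C = 0x1C4BE → wrap carry → 0xC4BF
  0xC4BF + 0x1BFA = 0x0E0B9
One's-complement sum = 0xE0B9.
Checksum = ~0xE0B9 & 0xFFFF = 0x1F46.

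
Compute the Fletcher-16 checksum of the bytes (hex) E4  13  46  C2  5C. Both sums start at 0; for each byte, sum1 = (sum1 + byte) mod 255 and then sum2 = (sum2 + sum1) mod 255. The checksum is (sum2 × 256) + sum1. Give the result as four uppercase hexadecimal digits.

795D

Running sums (mod 255):
  after byte 0 (E4): sum1=228, sum2=228
  after byte 1 (13): sum1=247, sum2=220
  after byte 2 (46): sum1=62, sum2=27
  after byte 3 (C2): sum1=1, sum2=28
  after byte 4 (5C): sum1=93, sum2=121
Checksum = sum2·256 + sum1 = 121·256 + 93 = 31069 = 0x795D.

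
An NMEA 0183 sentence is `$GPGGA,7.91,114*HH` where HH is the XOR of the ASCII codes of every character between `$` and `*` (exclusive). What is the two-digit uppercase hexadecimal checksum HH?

73

XOR the ASCII codes of the payload characters:
  'G' = 0x47 → acc = 0x47
  'P' = 0x50 → acc = 0x17
  'G' = 0x47 → acc = 0x50
  'G' = 0x47 → acc = 0x17
  'A' = 0x41 → acc = 0x56
  ',' = 0x2C → acc = 0x7A
  '7' = 0x37 → acc = 0x4D
  '.' = 0x2E → acc = 0x63
  '9' = 0x39 → acc = 0x5A
  '1' = 0x31 → acc = 0x6B
  ',' = 0x2C → acc = 0x47
  '1' = 0x31 → acc = 0x76
  '1' = 0x31 → acc = 0x47
  '4' = 0x34 → acc = 0x73
Checksum = 0x73.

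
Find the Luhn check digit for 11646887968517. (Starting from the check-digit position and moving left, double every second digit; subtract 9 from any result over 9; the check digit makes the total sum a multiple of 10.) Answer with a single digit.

Partial digits right→left: 7 1 5 8 6 9 7 8 8 6 4 6 1 1
Double every second digit counting from the check-digit position (so the 1st, 3rd, 5th, ... of the partial from the right).
  doubled (with −9 where >9): 5 1 3 5 7 8 2 → sum 31
  kept as-is: 1 8 9 8 6 6 1 → sum 39
Total = 31 + 39 = 70.
Check digit = (10 − (70 mod 10)) mod 10 = 0.

0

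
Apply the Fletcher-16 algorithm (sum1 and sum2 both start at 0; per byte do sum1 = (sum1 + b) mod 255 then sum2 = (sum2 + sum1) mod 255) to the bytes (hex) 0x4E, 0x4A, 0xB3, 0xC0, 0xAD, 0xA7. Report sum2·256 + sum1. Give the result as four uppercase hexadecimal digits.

Running sums (mod 255):
  after byte 0 (0x4E): sum1=78, sum2=78
  after byte 1 (0x4A): sum1=152, sum2=230
  after byte 2 (0xB3): sum1=76, sum2=51
  after byte 3 (0xC0): sum1=13, sum2=64
  after byte 4 (0xAD): sum1=186, sum2=250
  after byte 5 (0xA7): sum1=98, sum2=93
Checksum = sum2·256 + sum1 = 93·256 + 98 = 23906 = 0x5D62.

5D62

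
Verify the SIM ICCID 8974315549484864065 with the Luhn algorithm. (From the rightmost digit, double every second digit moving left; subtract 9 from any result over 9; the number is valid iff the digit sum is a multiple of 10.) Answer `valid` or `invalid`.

valid

From the right, keep odd positions and double even positions (subtract 9 from any doubled value over 9):
  doubled (positions 2,4,...): 3 8 7 7 9 1 2 8 9 → sum 54
  kept (positions 1,3,...): 5 0 6 4 4 4 5 3 7 8 → sum 46
Total = 100.
100 mod 10 = 0, so the number is valid.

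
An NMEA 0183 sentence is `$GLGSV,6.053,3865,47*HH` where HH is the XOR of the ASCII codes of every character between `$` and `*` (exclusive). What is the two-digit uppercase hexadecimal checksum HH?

40

XOR the ASCII codes of the payload characters:
  'G' = 0x47 → acc = 0x47
  'L' = 0x4C → acc = 0x0B
  'G' = 0x47 → acc = 0x4C
  'S' = 0x53 → acc = 0x1F
  'V' = 0x56 → acc = 0x49
  ',' = 0x2C → acc = 0x65
  '6' = 0x36 → acc = 0x53
  '.' = 0x2E → acc = 0x7D
  '0' = 0x30 → acc = 0x4D
  '5' = 0x35 → acc = 0x78
  '3' = 0x33 → acc = 0x4B
  ',' = 0x2C → acc = 0x67
  '3' = 0x33 → acc = 0x54
  '8' = 0x38 → acc = 0x6C
  '6' = 0x36 → acc = 0x5A
  '5' = 0x35 → acc = 0x6F
  ',' = 0x2C → acc = 0x43
  '4' = 0x34 → acc = 0x77
  '7' = 0x37 → acc = 0x40
Checksum = 0x40.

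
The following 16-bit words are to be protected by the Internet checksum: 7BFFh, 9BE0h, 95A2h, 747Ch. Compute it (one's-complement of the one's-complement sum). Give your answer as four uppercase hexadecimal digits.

DE00

One's-complement addition (fold any carry out of bit 15 back into bit 0):
  0x7BFF + 0x9BE0 = 0x117DF → wrap carry → 0x17E0
  0x17E0 + 0x95A2 = 0x0AD82
  0xAD82 + 0x747C = 0x121FE → wrap carry → 0x21FF
One's-complement sum = 0x21FF.
Checksum = ~0x21FF & 0xFFFF = 0xDE00.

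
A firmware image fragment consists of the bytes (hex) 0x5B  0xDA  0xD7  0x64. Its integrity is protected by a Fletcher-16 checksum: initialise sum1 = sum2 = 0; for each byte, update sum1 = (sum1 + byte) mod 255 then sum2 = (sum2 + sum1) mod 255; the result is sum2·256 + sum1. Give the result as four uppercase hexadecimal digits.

Running sums (mod 255):
  after byte 0 (0x5B): sum1=91, sum2=91
  after byte 1 (0xDA): sum1=54, sum2=145
  after byte 2 (0xD7): sum1=14, sum2=159
  after byte 3 (0x64): sum1=114, sum2=18
Checksum = sum2·256 + sum1 = 18·256 + 114 = 4722 = 0x1272.

1272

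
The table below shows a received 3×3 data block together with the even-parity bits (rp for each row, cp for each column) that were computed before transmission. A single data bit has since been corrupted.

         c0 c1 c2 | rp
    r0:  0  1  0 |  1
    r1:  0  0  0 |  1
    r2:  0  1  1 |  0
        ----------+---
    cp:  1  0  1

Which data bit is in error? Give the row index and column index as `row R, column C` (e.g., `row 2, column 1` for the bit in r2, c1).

Recompute each row's even parity and compare to rp:
  r0: data parity 1, sent rp 1 → ok
  r1: data parity 0, sent rp 1 → mismatch
  r2: data parity 0, sent rp 0 → ok
Recompute each column's even parity and compare to cp:
  c0: data parity 0, sent cp 1 → mismatch
  c1: data parity 0, sent cp 0 → ok
  c2: data parity 1, sent cp 1 → ok
Exactly one row (r1) and one column (c0) fail → the flipped bit is at their intersection.

row 1, column 0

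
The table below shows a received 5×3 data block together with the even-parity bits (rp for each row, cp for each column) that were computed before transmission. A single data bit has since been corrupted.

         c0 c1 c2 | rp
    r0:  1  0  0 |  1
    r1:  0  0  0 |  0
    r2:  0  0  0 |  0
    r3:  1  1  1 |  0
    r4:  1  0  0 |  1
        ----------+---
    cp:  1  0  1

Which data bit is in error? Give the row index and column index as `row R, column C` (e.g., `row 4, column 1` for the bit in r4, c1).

Recompute each row's even parity and compare to rp:
  r0: data parity 1, sent rp 1 → ok
  r1: data parity 0, sent rp 0 → ok
  r2: data parity 0, sent rp 0 → ok
  r3: data parity 1, sent rp 0 → mismatch
  r4: data parity 1, sent rp 1 → ok
Recompute each column's even parity and compare to cp:
  c0: data parity 1, sent cp 1 → ok
  c1: data parity 1, sent cp 0 → mismatch
  c2: data parity 1, sent cp 1 → ok
Exactly one row (r3) and one column (c1) fail → the flipped bit is at their intersection.

row 3, column 1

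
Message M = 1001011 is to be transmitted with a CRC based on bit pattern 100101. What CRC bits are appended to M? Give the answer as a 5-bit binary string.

Append 5 zeros: 100101100000. Divide by 100101 (XOR where the leading bit is 1):
  pos 0: 100101 XOR 100101 = 000000
  pos 6: 100000 XOR 100101 = 000101
Remainder (last 5 bits) = 00101. This is the CRC / FCS.

00101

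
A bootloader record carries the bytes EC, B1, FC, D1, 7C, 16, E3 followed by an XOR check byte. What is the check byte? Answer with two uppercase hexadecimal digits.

XOR the bytes together:
  start with 0xEC
  0xEC ⊕ 0xB1 = 0x5D
  0x5D ⊕ 0xFC = 0xA1
  0xA1 ⊕ 0xD1 = 0x70
  0x70 ⊕ 0x7C = 0x0C
  0x0C ⊕ 0x16 = 0x1A
  0x1A ⊕ 0xE3 = 0xF9

F9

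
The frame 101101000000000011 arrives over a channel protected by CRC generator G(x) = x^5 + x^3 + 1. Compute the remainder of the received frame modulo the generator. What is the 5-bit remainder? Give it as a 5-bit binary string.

00000

Modulo-2 division of 101101000000000011 by 101001:
  pos 0: 101101 XOR 101001 = 000100
  pos 3: 100000 XOR 101001 = 001001
  pos 5: 100100 XOR 101001 = 001101
  pos 7: 110100 XOR 101001 = 011101
  pos 8: 111010 XOR 101001 = 010011
  pos 9: 100110 XOR 101001 = 001111
  pos 11: 111101 XOR 101001 = 010100
  pos 12: 101001 XOR 101001 = 000000
Remainder = 00000 (zero — the frame passes the CRC check).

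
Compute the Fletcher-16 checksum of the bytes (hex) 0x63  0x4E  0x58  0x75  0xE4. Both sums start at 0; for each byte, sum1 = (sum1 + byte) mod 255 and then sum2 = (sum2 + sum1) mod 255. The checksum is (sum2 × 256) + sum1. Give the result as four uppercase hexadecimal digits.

Running sums (mod 255):
  after byte 0 (0x63): sum1=99, sum2=99
  after byte 1 (0x4E): sum1=177, sum2=21
  after byte 2 (0x58): sum1=10, sum2=31
  after byte 3 (0x75): sum1=127, sum2=158
  after byte 4 (0xE4): sum1=100, sum2=3
Checksum = sum2·256 + sum1 = 3·256 + 100 = 868 = 0x0364.

0364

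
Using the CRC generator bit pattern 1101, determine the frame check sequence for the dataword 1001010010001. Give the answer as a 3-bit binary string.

Append 3 zeros: 1001010010001000. Divide by 1101 (XOR where the leading bit is 1):
  pos 0: 1001 XOR 1101 = 0100
  pos 1: 1000 XOR 1101 = 0101
  pos 2: 1011 XOR 1101 = 0110
  pos 3: 1100 XOR 1101 = 0001
  pos 6: 1010 XOR 1101 = 0111
  pos 7: 1110 XOR 1101 = 0011
  pos 9: 1101 XOR 1101 = 0000
Remainder (last 3 bits) = 000. This is the CRC / FCS.

000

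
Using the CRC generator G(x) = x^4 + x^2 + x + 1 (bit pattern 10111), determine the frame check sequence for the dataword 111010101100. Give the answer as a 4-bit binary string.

0001

Append 4 zeros: 1110101011000000. Divide by 10111 (XOR where the leading bit is 1):
  pos 0: 11101 XOR 10111 = 01010
  pos 1: 10100 XOR 10111 = 00011
  pos 4: 11101 XOR 10111 = 01010
  pos 5: 10101 XOR 10111 = 00010
  pos 8: 10000 XOR 10111 = 00111
  pos 10: 11100 XOR 10111 = 01011
  pos 11: 10110 XOR 10111 = 00001
Remainder (last 4 bits) = 0001. This is the CRC / FCS.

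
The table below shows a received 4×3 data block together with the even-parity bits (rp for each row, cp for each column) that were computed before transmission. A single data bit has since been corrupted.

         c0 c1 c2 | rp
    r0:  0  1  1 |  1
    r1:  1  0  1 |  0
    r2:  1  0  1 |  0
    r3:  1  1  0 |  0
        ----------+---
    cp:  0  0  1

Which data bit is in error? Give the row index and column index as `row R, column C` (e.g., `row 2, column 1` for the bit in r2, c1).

Recompute each row's even parity and compare to rp:
  r0: data parity 0, sent rp 1 → mismatch
  r1: data parity 0, sent rp 0 → ok
  r2: data parity 0, sent rp 0 → ok
  r3: data parity 0, sent rp 0 → ok
Recompute each column's even parity and compare to cp:
  c0: data parity 1, sent cp 0 → mismatch
  c1: data parity 0, sent cp 0 → ok
  c2: data parity 1, sent cp 1 → ok
Exactly one row (r0) and one column (c0) fail → the flipped bit is at their intersection.

row 0, column 0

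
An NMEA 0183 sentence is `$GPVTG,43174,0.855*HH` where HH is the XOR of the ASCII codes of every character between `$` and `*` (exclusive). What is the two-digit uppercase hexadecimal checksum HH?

XOR the ASCII codes of the payload characters:
  'G' = 0x47 → acc = 0x47
  'P' = 0x50 → acc = 0x17
  'V' = 0x56 → acc = 0x41
  'T' = 0x54 → acc = 0x15
  'G' = 0x47 → acc = 0x52
  ',' = 0x2C → acc = 0x7E
  '4' = 0x34 → acc = 0x4A
  '3' = 0x33 → acc = 0x79
  '1' = 0x31 → acc = 0x48
  '7' = 0x37 → acc = 0x7F
  '4' = 0x34 → acc = 0x4B
  ',' = 0x2C → acc = 0x67
  '0' = 0x30 → acc = 0x57
  '.' = 0x2E → acc = 0x79
  '8' = 0x38 → acc = 0x41
  '5' = 0x35 → acc = 0x74
  '5' = 0x35 → acc = 0x41
Checksum = 0x41.

41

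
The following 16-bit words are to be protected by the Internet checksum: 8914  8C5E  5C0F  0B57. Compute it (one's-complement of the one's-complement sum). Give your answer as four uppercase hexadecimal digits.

One's-complement addition (fold any carry out of bit 15 back into bit 0):
  0x8914 + 0x8C5E = 0x11572 → wrap carry → 0x1573
  0x1573 + 0x5C0F = 0x07182
  0x7182 + 0x0B57 = 0x07CD9
One's-complement sum = 0x7CD9.
Checksum = ~0x7CD9 & 0xFFFF = 0x8326.

8326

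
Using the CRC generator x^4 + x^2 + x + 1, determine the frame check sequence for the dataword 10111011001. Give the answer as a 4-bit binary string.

Append 4 zeros: 101110110010000. Divide by 10111 (XOR where the leading bit is 1):
  pos 0: 10111 XOR 10111 = 00000
  pos 6: 11001 XOR 10111 = 01110
  pos 7: 11100 XOR 10111 = 01011
  pos 8: 10110 XOR 10111 = 00001
Remainder (last 4 bits) = 0100. This is the CRC / FCS.

0100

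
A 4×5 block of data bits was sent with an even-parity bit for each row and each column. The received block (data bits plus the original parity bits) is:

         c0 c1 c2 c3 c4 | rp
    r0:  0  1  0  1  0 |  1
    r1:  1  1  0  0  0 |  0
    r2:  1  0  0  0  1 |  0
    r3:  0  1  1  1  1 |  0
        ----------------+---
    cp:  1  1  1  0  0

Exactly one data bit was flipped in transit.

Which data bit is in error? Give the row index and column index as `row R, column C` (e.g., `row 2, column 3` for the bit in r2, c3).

row 0, column 0

Recompute each row's even parity and compare to rp:
  r0: data parity 0, sent rp 1 → mismatch
  r1: data parity 0, sent rp 0 → ok
  r2: data parity 0, sent rp 0 → ok
  r3: data parity 0, sent rp 0 → ok
Recompute each column's even parity and compare to cp:
  c0: data parity 0, sent cp 1 → mismatch
  c1: data parity 1, sent cp 1 → ok
  c2: data parity 1, sent cp 1 → ok
  c3: data parity 0, sent cp 0 → ok
  c4: data parity 0, sent cp 0 → ok
Exactly one row (r0) and one column (c0) fail → the flipped bit is at their intersection.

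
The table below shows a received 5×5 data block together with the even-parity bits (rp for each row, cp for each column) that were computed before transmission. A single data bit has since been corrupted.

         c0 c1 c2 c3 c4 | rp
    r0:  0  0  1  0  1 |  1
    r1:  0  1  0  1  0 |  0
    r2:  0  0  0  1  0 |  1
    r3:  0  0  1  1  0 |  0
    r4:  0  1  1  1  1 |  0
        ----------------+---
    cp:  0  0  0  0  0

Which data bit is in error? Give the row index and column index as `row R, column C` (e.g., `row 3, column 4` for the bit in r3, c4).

Recompute each row's even parity and compare to rp:
  r0: data parity 0, sent rp 1 → mismatch
  r1: data parity 0, sent rp 0 → ok
  r2: data parity 1, sent rp 1 → ok
  r3: data parity 0, sent rp 0 → ok
  r4: data parity 0, sent rp 0 → ok
Recompute each column's even parity and compare to cp:
  c0: data parity 0, sent cp 0 → ok
  c1: data parity 0, sent cp 0 → ok
  c2: data parity 1, sent cp 0 → mismatch
  c3: data parity 0, sent cp 0 → ok
  c4: data parity 0, sent cp 0 → ok
Exactly one row (r0) and one column (c2) fail → the flipped bit is at their intersection.

row 0, column 2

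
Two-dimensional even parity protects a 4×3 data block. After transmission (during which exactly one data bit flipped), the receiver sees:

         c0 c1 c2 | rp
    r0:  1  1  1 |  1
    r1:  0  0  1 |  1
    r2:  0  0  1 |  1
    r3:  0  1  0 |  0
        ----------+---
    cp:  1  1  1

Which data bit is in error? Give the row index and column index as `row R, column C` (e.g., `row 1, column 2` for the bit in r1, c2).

row 3, column 1

Recompute each row's even parity and compare to rp:
  r0: data parity 1, sent rp 1 → ok
  r1: data parity 1, sent rp 1 → ok
  r2: data parity 1, sent rp 1 → ok
  r3: data parity 1, sent rp 0 → mismatch
Recompute each column's even parity and compare to cp:
  c0: data parity 1, sent cp 1 → ok
  c1: data parity 0, sent cp 1 → mismatch
  c2: data parity 1, sent cp 1 → ok
Exactly one row (r3) and one column (c1) fail → the flipped bit is at their intersection.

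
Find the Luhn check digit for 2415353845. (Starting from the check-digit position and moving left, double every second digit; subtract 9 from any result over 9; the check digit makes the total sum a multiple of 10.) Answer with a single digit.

9

Partial digits right→left: 5 4 8 3 5 3 5 1 4 2
Double every second digit counting from the check-digit position (so the 1st, 3rd, 5th, ... of the partial from the right).
  doubled (with −9 where >9): 1 7 1 1 8 → sum 18
  kept as-is: 4 3 3 1 2 → sum 13
Total = 18 + 13 = 31.
Check digit = (10 − (31 mod 10)) mod 10 = 9.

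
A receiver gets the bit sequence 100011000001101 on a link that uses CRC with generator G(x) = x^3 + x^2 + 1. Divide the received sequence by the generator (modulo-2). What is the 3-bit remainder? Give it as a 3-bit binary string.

000

Modulo-2 division of 100011000001101 by 1101:
  pos 0: 1000 XOR 1101 = 0101
  pos 1: 1011 XOR 1101 = 0110
  pos 2: 1101 XOR 1101 = 0000
  pos 11: 1101 XOR 1101 = 0000
Remainder = 000 (zero — the frame passes the CRC check).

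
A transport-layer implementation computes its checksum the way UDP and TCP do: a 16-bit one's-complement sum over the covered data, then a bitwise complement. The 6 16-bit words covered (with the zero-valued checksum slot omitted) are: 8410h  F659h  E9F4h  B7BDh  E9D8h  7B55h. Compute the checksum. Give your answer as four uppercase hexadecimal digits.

7EB4

One's-complement addition (fold any carry out of bit 15 back into bit 0):
  0x8410 + 0xF659 = 0x17A69 → wrap carry → 0x7A6A
  0x7A6A + 0xE9F4 = 0x1645E → wrap carry → 0x645F
  0x645F + 0xB7BD = 0x11C1C → wrap carry → 0x1C1D
  0x1C1D + 0xE9D8 = 0x105F5 → wrap carry → 0x05F6
  0x05F6 + 0x7B55 = 0x0814B
One's-complement sum = 0x814B.
Checksum = ~0x814B & 0xFFFF = 0x7EB4.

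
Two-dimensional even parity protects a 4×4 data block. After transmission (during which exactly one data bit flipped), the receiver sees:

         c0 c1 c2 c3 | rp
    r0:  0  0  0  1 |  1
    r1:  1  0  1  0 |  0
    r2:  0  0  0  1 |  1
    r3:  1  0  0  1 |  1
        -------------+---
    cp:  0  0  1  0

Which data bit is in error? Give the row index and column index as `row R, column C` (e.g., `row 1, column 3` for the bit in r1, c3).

row 3, column 3

Recompute each row's even parity and compare to rp:
  r0: data parity 1, sent rp 1 → ok
  r1: data parity 0, sent rp 0 → ok
  r2: data parity 1, sent rp 1 → ok
  r3: data parity 0, sent rp 1 → mismatch
Recompute each column's even parity and compare to cp:
  c0: data parity 0, sent cp 0 → ok
  c1: data parity 0, sent cp 0 → ok
  c2: data parity 1, sent cp 1 → ok
  c3: data parity 1, sent cp 0 → mismatch
Exactly one row (r3) and one column (c3) fail → the flipped bit is at their intersection.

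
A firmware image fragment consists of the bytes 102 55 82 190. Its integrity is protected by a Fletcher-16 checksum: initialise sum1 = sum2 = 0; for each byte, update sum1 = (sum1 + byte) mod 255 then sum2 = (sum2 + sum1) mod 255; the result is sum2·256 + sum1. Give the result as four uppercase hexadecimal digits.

Running sums (mod 255):
  after byte 0 (102): sum1=102, sum2=102
  after byte 1 (55): sum1=157, sum2=4
  after byte 2 (82): sum1=239, sum2=243
  after byte 3 (190): sum1=174, sum2=162
Checksum = sum2·256 + sum1 = 162·256 + 174 = 41646 = 0xA2AE.

A2AE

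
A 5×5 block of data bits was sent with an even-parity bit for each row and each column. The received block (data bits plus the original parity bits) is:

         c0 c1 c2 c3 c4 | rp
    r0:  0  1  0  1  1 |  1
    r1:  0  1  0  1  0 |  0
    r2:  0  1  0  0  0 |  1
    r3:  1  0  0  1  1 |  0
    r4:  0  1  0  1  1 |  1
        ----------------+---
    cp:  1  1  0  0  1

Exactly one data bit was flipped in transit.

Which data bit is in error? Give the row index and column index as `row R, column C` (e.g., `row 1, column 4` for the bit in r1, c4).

Recompute each row's even parity and compare to rp:
  r0: data parity 1, sent rp 1 → ok
  r1: data parity 0, sent rp 0 → ok
  r2: data parity 1, sent rp 1 → ok
  r3: data parity 1, sent rp 0 → mismatch
  r4: data parity 1, sent rp 1 → ok
Recompute each column's even parity and compare to cp:
  c0: data parity 1, sent cp 1 → ok
  c1: data parity 0, sent cp 1 → mismatch
  c2: data parity 0, sent cp 0 → ok
  c3: data parity 0, sent cp 0 → ok
  c4: data parity 1, sent cp 1 → ok
Exactly one row (r3) and one column (c1) fail → the flipped bit is at their intersection.

row 3, column 1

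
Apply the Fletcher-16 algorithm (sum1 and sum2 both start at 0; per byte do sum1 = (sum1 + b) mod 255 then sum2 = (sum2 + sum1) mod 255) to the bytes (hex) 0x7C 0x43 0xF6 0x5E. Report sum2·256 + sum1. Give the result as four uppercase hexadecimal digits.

0815

Running sums (mod 255):
  after byte 0 (0x7C): sum1=124, sum2=124
  after byte 1 (0x43): sum1=191, sum2=60
  after byte 2 (0xF6): sum1=182, sum2=242
  after byte 3 (0x5E): sum1=21, sum2=8
Checksum = sum2·256 + sum1 = 8·256 + 21 = 2069 = 0x0815.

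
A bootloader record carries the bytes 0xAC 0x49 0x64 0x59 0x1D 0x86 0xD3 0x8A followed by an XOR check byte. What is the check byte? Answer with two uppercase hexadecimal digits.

XOR the bytes together:
  start with 0xAC
  0xAC ⊕ 0x49 = 0xE5
  0xE5 ⊕ 0x64 = 0x81
  0x81 ⊕ 0x59 = 0xD8
  0xD8 ⊕ 0x1D = 0xC5
  0xC5 ⊕ 0x86 = 0x43
  0x43 ⊕ 0xD3 = 0x90
  0x90 ⊕ 0x8A = 0x1A

1A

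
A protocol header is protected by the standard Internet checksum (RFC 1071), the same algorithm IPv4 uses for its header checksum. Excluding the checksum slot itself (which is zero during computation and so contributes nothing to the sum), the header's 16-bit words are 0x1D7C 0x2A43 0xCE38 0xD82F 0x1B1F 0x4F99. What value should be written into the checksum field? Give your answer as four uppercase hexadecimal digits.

One's-complement addition (fold any carry out of bit 15 back into bit 0):
  0x1D7C + 0x2A43 = 0x047BF
  0x47BF + 0xCE38 = 0x115F7 → wrap carry → 0x15F8
  0x15F8 + 0xD82F = 0x0EE27
  0xEE27 + 0x1B1F = 0x10946 → wrap carry → 0x0947
  0x0947 + 0x4F99 = 0x058E0
One's-complement sum = 0x58E0.
Checksum = ~0x58E0 & 0xFFFF = 0xA71F.

A71F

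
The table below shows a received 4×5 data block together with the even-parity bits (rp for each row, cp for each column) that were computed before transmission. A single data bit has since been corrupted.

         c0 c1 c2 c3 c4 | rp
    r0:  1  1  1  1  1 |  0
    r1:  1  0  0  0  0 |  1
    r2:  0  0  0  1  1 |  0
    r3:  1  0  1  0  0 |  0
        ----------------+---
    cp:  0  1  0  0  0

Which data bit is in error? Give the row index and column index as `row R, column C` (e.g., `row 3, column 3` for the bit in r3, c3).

Recompute each row's even parity and compare to rp:
  r0: data parity 1, sent rp 0 → mismatch
  r1: data parity 1, sent rp 1 → ok
  r2: data parity 0, sent rp 0 → ok
  r3: data parity 0, sent rp 0 → ok
Recompute each column's even parity and compare to cp:
  c0: data parity 1, sent cp 0 → mismatch
  c1: data parity 1, sent cp 1 → ok
  c2: data parity 0, sent cp 0 → ok
  c3: data parity 0, sent cp 0 → ok
  c4: data parity 0, sent cp 0 → ok
Exactly one row (r0) and one column (c0) fail → the flipped bit is at their intersection.

row 0, column 0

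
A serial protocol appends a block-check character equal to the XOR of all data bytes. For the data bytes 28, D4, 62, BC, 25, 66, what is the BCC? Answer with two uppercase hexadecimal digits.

XOR the bytes together:
  start with 0x28
  0x28 ⊕ 0xD4 = 0xFC
  0xFC ⊕ 0x62 = 0x9E
  0x9E ⊕ 0xBC = 0x22
  0x22 ⊕ 0x25 = 0x07
  0x07 ⊕ 0x66 = 0x61

61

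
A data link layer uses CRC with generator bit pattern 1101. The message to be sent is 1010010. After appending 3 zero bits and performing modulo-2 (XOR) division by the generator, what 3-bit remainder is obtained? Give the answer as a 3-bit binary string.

Append 3 zeros: 1010010000. Divide by 1101 (XOR where the leading bit is 1):
  pos 0: 1010 XOR 1101 = 0111
  pos 1: 1110 XOR 1101 = 0011
  pos 3: 1110 XOR 1101 = 0011
  pos 5: 1100 XOR 1101 = 0001
Remainder (last 3 bits) = 010. This is the CRC / FCS.

010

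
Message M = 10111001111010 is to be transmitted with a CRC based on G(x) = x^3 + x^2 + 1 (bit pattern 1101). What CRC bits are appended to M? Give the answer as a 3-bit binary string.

110

Append 3 zeros: 10111001111010000. Divide by 1101 (XOR where the leading bit is 1):
  pos 0: 1011 XOR 1101 = 0110
  pos 1: 1101 XOR 1101 = 0000
  pos 7: 1111 XOR 1101 = 0010
  pos 9: 1001 XOR 1101 = 0100
  pos 10: 1000 XOR 1101 = 0101
  pos 11: 1010 XOR 1101 = 0111
  pos 12: 1110 XOR 1101 = 0011
Remainder (last 3 bits) = 110. This is the CRC / FCS.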